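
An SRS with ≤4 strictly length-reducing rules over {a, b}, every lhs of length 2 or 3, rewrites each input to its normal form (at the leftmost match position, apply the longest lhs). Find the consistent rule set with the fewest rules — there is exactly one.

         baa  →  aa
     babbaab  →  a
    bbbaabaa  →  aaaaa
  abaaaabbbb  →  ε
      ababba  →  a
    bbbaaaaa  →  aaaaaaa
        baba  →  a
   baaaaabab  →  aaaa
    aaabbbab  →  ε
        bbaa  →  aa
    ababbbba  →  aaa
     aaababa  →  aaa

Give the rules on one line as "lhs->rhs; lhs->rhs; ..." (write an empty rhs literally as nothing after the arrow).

  | baa => aa
  | babbaab => abbaab => baab => aab => a
  | bbbaabaa => aaaabaa => aaaaa
  | abaaaabbbb => aaaabbbb => aaabbb => aabb => ab => ε

ab->; ba->a; bbb->aa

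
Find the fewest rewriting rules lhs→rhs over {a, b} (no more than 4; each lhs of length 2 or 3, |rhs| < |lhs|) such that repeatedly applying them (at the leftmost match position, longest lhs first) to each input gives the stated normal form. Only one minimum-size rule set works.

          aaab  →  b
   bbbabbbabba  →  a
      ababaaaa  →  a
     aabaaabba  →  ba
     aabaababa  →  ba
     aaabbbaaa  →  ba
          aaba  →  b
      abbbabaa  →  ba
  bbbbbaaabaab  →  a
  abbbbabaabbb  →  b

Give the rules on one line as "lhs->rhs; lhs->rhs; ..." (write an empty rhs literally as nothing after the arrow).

aa->b; ab->; bb->a

  | aaab => bab => b
  | bbbabbbabba => ababbbabba => abbbabba => bbabba => aabba => bbba => aba => a
  | ababaaaa => abaaaa => aaaa => baa => bb => a
  | aabaaabba => bbaaabba => aaaabba => baabba => bbbba => abba => ba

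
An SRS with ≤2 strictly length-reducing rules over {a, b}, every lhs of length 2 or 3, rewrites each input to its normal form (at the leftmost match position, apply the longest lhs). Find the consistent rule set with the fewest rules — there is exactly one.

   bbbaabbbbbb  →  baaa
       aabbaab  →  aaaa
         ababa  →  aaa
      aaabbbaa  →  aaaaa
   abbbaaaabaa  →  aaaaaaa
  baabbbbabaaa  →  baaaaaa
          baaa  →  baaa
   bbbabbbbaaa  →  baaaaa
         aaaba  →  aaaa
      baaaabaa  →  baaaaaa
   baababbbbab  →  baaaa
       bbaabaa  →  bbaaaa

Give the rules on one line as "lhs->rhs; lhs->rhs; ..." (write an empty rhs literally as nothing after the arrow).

  | bbbaabbbbbb => baaabbbbbb => baaabbbbb => baaabbbb => baaabbb => baaabb => baaab => baaa
  | aabbaab => aabaab => aaaab => aaaa
  | ababa => aaba => aaa
  | aaabbbaa => aaabbaa => aaabaa => aaaaa

ab->a; bbb->ba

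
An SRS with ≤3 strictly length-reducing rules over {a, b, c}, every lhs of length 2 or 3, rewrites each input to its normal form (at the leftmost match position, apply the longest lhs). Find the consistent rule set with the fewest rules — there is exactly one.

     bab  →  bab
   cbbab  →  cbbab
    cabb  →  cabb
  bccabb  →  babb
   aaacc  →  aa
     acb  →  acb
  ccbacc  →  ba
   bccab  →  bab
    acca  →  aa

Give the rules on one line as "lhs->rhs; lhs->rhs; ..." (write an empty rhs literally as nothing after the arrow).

aaa->aa; cc->

  | bab
  | cbbab
  | cabb
  | bccabb => babb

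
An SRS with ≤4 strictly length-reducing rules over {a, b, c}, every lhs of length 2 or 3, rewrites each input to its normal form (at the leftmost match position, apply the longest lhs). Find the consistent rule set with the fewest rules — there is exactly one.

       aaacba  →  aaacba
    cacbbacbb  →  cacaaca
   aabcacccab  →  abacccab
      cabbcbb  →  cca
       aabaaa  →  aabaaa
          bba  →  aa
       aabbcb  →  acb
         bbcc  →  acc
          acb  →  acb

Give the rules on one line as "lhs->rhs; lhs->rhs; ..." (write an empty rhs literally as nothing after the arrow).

abb->; abc->b; bb->a

  | aaacba
  | cacbbacbb => cacaacbb => cacaaca
  | aabcacccab => abacccab
  | cabbcbb => ccbb => cca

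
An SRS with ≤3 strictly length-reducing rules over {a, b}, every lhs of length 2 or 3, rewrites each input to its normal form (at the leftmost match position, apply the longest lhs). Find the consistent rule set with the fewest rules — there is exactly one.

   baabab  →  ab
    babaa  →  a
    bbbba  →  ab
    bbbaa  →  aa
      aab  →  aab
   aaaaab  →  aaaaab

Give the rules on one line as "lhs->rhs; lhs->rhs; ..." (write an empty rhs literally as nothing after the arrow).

ba->; bbb->ab

  | baabab => abab => ab
  | babaa => baa => a
  | bbbba => abba => ab
  | bbbaa => abaa => aa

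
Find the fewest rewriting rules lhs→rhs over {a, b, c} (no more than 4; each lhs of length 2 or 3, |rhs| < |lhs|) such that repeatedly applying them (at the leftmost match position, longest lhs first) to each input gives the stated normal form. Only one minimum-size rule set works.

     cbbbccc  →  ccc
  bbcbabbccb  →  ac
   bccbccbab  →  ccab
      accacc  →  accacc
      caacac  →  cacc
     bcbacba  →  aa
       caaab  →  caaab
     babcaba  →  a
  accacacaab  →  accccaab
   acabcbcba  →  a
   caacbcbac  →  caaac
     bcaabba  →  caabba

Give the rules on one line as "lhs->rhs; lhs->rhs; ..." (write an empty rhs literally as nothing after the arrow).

aca->c; bc->c; cb->

  | cbbbccc => bbccc => bccc => ccc
  | bbcbabbccb => bcbabbccb => cbabbccb => abbccb => abccb => accb => ac
  | bccbccbab => ccbccbab => cccbab => ccab
  | accacc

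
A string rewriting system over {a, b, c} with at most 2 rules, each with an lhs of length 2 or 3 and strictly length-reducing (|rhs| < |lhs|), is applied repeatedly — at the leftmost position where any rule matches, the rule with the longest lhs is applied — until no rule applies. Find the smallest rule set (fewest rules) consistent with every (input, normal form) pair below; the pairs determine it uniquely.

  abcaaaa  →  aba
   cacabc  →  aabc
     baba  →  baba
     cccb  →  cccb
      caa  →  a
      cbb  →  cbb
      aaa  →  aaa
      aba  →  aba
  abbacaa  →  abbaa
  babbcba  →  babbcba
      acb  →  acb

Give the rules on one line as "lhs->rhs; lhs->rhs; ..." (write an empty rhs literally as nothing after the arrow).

  | abcaaaa => abcaaa => abcaa => abca => aba
  | cacabc => acabc => aabc
  | baba
  | cccb

ca->a; caa->ca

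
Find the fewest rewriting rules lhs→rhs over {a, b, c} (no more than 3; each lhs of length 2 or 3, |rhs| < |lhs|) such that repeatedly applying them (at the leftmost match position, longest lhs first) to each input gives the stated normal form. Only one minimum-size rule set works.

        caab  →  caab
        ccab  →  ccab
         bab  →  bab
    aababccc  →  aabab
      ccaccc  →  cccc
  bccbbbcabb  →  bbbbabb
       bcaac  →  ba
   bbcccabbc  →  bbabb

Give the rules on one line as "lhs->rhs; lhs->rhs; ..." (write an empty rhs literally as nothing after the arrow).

ac->; bc->b

  | caab
  | ccab
  | bab
  | aababccc => aababcc => aababc => aabab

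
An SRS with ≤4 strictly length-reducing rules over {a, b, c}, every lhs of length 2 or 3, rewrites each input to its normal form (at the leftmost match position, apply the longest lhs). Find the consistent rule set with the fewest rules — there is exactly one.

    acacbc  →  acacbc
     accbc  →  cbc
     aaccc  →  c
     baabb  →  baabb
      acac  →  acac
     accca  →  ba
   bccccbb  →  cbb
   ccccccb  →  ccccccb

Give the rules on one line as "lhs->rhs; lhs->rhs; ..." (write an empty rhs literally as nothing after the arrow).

acc->c; bcc->a; cca->ba

  | acacbc
  | accbc => cbc
  | aaccc => acc => c
  | baabb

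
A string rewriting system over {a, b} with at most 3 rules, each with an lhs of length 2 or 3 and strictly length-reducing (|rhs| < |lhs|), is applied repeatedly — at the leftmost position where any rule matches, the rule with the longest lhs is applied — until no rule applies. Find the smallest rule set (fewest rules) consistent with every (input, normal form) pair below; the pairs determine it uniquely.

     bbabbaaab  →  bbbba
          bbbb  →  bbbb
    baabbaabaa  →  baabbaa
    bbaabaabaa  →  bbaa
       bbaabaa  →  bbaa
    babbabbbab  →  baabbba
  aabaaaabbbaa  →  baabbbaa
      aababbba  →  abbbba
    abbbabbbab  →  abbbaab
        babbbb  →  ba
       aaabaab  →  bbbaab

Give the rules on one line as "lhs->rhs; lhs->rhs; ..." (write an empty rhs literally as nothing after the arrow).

aaa->bb; aba->b; bab->ba

  | bbabbaaab => bbabaaab => bbaaaab => bbbbab => bbbba
  | bbbb
  | baabbaabaa => baabbaba => baabbaa
  | bbaabaabaa => bbababaa => bbaabaa => bbaba => bbaa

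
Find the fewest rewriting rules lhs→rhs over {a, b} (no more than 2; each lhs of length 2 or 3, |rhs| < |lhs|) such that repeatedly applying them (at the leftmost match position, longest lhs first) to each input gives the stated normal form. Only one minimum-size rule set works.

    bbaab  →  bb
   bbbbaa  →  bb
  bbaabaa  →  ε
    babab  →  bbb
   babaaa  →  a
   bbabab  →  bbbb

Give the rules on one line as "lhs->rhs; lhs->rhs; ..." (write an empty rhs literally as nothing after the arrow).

  | bbaab => bab => bb
  | bbbbaa => bbba => bb
  | bbaabaa => babaa => bbaa => ba => ε
  | babab => bbab => bbb

ba->; bab->bb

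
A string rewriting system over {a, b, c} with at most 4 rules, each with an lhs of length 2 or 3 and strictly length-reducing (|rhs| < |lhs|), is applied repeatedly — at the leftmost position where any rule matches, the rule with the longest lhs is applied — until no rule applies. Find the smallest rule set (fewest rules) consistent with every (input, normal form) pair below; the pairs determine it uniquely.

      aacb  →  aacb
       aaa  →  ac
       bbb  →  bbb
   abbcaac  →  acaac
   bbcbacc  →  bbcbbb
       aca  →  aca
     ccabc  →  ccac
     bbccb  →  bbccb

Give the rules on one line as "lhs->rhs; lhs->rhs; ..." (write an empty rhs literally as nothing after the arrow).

aaa->ac; ab->a; acc->bb

  | aacb
  | aaa => ac
  | bbb
  | abbcaac => abcaac => acaac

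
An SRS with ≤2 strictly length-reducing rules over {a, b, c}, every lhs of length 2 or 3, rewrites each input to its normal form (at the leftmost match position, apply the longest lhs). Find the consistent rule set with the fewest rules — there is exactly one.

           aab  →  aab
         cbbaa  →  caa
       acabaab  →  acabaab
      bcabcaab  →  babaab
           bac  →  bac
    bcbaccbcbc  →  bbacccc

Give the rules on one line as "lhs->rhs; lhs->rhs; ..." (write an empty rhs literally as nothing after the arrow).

bc->b; cb->c

  | aab
  | cbbaa => cbaa => caa
  | acabaab
  | bcabcaab => babcaab => babaab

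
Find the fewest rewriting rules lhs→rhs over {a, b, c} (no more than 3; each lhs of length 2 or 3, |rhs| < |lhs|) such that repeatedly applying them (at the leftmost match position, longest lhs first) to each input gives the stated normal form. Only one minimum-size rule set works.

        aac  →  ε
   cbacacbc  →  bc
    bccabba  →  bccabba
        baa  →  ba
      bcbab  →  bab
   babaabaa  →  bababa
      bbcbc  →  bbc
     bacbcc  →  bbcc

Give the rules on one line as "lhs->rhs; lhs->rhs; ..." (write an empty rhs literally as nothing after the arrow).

aa->a; ac->; cb->

  | aac => ac => ε
  | cbacacbc => acacbc => acbc => bc
  | bccabba
  | baa => ba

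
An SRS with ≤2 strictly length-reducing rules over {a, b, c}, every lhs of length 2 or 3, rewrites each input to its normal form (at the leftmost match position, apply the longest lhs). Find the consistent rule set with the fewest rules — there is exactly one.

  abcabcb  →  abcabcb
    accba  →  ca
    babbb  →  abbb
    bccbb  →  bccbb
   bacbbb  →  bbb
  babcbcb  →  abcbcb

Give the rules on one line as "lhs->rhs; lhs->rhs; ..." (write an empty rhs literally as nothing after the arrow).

ac->; ba->a

  | abcabcb
  | accba => cba => ca
  | babbb => abbb
  | bccbb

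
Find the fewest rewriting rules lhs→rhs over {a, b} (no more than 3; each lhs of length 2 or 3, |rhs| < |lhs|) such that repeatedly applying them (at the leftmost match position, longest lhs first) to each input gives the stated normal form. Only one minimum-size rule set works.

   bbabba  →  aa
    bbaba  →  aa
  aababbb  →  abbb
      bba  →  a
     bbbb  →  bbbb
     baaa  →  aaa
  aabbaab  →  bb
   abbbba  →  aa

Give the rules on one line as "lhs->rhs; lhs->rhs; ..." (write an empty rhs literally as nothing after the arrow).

aab->bb; ba->a

  | bbabba => babba => abba => aba => aa
  | bbaba => baba => aba => aa
  | aababbb => bbabbb => babbb => abbb
  | bba => ba => a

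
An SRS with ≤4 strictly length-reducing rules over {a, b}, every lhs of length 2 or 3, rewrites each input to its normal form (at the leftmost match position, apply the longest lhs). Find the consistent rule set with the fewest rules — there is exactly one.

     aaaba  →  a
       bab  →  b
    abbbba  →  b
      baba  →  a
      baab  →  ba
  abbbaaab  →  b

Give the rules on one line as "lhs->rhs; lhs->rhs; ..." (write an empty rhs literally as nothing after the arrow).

  | aaaba => aab => a
  | bab => b
  | abbbba => bbba => aba => b
  | baba => bb => a

ab->; aba->b; bb->a; bba->ab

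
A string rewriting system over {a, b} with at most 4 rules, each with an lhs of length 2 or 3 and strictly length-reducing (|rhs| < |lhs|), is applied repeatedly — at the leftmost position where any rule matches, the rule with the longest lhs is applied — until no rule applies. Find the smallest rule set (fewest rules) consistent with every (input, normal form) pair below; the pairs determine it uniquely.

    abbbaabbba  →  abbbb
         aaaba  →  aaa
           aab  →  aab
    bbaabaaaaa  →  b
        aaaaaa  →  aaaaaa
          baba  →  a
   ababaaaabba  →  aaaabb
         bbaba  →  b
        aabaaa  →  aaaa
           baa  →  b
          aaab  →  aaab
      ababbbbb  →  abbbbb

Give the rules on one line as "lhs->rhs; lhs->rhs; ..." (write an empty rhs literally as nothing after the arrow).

  | abbbaabbba => abbbabbba => abbbba => abbbb
  | aaaba => aaa
  | aab
  | bbaabaaaaa => bbabaaaaa => baaaaa => baaaa => baaa => baa => ba => b

aba->a; ba->b; bab->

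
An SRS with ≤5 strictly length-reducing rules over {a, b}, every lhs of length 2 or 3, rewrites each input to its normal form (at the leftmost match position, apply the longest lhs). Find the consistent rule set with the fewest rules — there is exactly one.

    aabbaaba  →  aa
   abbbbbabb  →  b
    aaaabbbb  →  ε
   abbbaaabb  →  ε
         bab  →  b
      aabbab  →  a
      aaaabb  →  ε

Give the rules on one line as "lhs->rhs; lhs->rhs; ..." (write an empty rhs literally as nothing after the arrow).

aaa->aa; ab->; aba->aa; bb->

  | aabbaaba => abaaba => aaaba => aaba => aaa => aa
  | abbbbbabb => bbbbabb => bbabb => abb => b
  | aaaabbbb => aaabbbb => aabbbb => abbb => bb => ε
  | abbbaaabb => bbaaabb => aaabb => aabb => ab => ε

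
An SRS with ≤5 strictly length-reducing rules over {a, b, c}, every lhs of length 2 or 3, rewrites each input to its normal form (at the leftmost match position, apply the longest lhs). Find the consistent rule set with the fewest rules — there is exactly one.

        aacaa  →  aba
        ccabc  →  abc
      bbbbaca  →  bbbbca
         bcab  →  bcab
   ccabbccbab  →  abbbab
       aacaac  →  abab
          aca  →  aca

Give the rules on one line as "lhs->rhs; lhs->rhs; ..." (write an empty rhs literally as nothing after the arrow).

  | aacaa => abaa => aba
  | ccabc => abc
  | bbbbaca => bbbbca
  | bcab

aa->a; aac->ab; bac->bc; cc->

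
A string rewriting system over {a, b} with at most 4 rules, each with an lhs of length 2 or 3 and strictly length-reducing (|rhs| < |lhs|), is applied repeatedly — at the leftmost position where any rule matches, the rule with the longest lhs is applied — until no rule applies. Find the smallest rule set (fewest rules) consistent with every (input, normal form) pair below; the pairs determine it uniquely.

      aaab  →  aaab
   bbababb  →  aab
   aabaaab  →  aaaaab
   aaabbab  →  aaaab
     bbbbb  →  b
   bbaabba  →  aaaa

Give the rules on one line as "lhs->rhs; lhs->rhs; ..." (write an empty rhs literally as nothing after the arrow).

ba->a; bab->aa; bb->b; bba->ab

  | aaab
  | bbababb => abbabb => aabbb => aabb => aab
  | aabaaab => aaaaab
  | aaabbab => aaaabb => aaaab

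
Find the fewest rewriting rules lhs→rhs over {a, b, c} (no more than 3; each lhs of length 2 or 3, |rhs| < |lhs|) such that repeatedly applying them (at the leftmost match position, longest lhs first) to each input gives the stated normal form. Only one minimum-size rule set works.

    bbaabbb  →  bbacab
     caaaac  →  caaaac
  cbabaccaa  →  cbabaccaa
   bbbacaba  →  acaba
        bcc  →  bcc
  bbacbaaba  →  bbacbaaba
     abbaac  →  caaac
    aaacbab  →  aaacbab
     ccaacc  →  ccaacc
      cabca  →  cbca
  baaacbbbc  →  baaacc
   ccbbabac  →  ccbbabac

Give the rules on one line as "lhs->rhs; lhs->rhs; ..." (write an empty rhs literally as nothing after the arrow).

abb->ca; abc->bc; bbb->

  | bbaabbb => bbacab
  | caaaac
  | cbabaccaa
  | bbbacaba => acaba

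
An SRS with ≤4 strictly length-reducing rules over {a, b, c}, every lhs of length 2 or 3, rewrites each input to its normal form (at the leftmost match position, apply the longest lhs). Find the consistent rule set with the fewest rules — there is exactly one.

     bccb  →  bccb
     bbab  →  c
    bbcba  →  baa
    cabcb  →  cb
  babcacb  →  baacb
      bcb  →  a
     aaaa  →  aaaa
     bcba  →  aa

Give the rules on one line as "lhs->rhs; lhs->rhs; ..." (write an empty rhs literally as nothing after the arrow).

ab->b; abc->a; bbb->c; bcb->a

  | bccb
  | bbab => bbb => c
  | bbcba => baa
  | cabcb => cab => cb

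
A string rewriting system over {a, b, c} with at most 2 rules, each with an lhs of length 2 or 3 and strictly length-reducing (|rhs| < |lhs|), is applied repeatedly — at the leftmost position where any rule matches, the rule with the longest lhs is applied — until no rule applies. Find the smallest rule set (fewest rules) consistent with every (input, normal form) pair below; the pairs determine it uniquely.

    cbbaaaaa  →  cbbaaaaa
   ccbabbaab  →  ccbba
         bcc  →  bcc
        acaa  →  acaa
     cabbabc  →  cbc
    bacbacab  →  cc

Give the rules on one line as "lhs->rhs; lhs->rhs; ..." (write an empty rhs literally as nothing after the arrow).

ab->; bac->c

  | cbbaaaaa
  | ccbabbaab => ccbbaab => ccbba
  | bcc
  | acaa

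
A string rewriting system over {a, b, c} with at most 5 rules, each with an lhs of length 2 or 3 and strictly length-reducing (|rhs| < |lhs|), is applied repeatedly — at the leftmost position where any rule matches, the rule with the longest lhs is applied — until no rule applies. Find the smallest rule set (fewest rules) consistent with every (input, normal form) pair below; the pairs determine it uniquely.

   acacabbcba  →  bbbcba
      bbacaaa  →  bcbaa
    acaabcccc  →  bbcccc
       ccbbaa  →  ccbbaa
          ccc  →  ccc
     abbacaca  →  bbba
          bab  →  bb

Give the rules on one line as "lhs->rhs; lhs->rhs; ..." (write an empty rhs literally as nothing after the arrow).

ab->b; bac->cc; ca->b; cac->ab

  | acacabbcba => aababbcba => ababbcba => babbcba => bbbcba
  | bbacaaa => bccaaa => bcbaa
  | acaabcccc => ababcccc => babcccc => bbcccc
  | ccbbaa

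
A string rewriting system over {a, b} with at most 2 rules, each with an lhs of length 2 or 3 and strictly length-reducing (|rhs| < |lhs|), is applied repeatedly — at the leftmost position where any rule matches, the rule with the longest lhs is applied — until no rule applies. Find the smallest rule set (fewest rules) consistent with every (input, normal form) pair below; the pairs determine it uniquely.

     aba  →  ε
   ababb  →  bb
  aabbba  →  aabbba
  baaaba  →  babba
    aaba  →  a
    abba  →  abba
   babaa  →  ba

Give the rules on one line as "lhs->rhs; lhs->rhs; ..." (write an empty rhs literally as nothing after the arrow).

aaa->ab; aba->

  | aba => ε
  | ababb => bb
  | aabbba
  | baaaba => babba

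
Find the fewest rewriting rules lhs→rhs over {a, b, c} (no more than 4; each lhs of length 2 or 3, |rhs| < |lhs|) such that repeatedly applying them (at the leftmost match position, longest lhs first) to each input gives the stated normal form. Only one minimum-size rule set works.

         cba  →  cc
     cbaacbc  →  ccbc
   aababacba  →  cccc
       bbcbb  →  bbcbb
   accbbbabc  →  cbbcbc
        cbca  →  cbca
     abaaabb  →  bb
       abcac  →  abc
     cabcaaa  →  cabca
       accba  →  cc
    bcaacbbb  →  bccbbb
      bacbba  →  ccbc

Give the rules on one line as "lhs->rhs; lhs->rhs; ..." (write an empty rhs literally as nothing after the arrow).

  | cba => cc
  | cbaacbc => ccacbc => ccbc
  | aababacba => babacba => cbacba => cccba => cccc
  | bbcbb

aa->; ac->; ba->c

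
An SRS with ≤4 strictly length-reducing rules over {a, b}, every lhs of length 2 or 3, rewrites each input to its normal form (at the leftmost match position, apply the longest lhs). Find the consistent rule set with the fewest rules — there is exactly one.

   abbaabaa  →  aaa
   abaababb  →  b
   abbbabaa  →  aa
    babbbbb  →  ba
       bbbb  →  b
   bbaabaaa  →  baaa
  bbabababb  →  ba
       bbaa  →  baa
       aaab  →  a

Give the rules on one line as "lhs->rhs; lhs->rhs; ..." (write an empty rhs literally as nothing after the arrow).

aab->; ab->a; bb->b

  | abbaabaa => abaabaa => aaabaa => aaa
  | abaababb => aaababb => aabb => b
  | abbbabaa => abbabaa => ababaa => aabaa => aa
  | babbbbb => babbbb => babbb => babb => bab => ba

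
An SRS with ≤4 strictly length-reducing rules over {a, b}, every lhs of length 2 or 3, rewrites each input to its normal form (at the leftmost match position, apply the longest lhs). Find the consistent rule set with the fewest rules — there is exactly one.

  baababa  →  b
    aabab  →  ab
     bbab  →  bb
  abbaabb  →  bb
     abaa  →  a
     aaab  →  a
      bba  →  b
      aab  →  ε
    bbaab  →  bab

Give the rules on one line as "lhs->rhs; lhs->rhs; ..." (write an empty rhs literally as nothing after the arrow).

aab->; aba->; bba->b

  | baababa => baba => b
  | aabab => ab
  | bbab => bb
  | abbaabb => ababb => bb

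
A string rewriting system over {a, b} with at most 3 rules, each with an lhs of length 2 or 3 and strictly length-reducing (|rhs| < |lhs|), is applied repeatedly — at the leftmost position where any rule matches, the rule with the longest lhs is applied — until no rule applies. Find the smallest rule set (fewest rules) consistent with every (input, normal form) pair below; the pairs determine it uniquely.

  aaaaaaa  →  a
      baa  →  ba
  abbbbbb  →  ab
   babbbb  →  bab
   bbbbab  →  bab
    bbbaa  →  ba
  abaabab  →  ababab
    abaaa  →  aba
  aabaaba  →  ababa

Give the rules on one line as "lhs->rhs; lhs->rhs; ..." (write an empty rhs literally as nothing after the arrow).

aa->a; bb->b

  | aaaaaaa => aaaaaa => aaaaa => aaaa => aaa => aa => a
  | baa => ba
  | abbbbbb => abbbbb => abbbb => abbb => abb => ab
  | babbbb => babbb => babb => bab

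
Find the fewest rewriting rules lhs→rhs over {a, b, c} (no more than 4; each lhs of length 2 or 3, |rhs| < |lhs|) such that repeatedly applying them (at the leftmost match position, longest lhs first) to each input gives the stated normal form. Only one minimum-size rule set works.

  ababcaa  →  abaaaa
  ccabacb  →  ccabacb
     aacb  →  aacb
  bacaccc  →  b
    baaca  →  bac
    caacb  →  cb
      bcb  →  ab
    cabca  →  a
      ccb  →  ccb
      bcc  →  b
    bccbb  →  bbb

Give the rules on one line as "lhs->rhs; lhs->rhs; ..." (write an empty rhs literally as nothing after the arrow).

aca->c; bc->a; bcc->b; caa->

  | ababcaa => abaaaa
  | ccabacb
  | aacb
  | bacaccc => bcccc => bcc => b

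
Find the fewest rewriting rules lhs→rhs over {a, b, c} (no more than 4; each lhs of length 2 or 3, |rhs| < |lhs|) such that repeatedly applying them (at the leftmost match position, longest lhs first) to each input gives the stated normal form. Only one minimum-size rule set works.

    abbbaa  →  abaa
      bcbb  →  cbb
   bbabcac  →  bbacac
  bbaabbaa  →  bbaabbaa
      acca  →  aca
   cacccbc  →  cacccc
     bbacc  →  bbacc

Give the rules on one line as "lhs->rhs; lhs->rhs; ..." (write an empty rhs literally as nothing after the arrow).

  | abbbaa => abaa
  | bcbb => cbb
  | bbabcac => bbacac
  | bbaabbaa

bbb->b; bc->c; cca->ca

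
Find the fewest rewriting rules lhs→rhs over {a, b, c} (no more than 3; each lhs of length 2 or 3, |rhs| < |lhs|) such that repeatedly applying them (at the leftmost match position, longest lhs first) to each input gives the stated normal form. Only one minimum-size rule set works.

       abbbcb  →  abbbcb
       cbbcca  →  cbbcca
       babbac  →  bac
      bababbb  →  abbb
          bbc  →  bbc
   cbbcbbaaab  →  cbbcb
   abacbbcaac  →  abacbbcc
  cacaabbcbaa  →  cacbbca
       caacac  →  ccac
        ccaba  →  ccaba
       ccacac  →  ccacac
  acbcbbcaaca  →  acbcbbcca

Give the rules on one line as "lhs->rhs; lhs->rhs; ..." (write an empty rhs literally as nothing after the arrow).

aa->; bab->; cba->c

  | abbbcb
  | cbbcca
  | babbac => bac
  | bababbb => abbb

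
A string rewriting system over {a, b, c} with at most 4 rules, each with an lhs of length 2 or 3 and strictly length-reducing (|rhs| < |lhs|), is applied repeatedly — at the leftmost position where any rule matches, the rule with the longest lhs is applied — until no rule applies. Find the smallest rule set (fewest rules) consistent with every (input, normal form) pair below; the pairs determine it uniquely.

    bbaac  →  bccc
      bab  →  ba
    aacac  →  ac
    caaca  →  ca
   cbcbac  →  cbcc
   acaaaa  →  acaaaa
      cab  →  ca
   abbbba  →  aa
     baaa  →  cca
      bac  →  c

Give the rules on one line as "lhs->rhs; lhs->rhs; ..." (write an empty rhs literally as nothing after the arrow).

  | bbaac => bccc
  | bab => ba
  | aacac => ac
  | caaca => ca

aac->; ab->a; baa->cc; bac->c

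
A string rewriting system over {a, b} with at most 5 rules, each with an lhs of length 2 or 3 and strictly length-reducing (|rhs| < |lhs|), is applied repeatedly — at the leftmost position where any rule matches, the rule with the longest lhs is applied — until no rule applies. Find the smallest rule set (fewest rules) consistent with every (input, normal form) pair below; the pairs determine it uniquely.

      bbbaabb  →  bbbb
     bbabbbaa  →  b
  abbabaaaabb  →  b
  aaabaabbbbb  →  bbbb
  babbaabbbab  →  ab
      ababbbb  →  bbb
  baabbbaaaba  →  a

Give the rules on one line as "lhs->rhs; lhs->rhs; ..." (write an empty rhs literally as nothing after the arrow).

aa->a; abb->b; ba->a; baa->

  | bbbaabb => bbbb
  | bbabbbaa => babbbaa => abbbaa => bbaa => b
  | abbabaaaabb => babaaaabb => abaaaabb => aaabb => aabb => abb => b
  | aaabaabbbbb => aabaabbbbb => abaabbbbb => abbbbb => bbbb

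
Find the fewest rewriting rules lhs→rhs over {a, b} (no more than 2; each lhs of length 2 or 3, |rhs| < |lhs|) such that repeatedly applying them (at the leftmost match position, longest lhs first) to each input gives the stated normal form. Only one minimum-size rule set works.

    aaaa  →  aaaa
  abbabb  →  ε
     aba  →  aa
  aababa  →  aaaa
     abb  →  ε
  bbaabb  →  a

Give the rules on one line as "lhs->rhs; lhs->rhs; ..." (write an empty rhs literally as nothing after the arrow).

  | aaaa
  | abbabb => abb => ε
  | aba => aa
  | aababa => aaaba => aaaa

abb->; ba->a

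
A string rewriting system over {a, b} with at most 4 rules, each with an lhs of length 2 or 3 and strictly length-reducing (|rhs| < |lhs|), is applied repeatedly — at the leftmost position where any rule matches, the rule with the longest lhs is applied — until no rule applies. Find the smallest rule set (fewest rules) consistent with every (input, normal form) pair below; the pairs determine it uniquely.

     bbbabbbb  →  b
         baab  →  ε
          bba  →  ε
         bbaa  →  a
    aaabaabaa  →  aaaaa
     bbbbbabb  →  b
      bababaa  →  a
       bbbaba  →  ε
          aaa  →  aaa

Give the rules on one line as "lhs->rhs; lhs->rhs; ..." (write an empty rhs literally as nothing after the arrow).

ab->; ba->; bb->b

  | bbbabbbb => bbabbbb => babbbb => bbbb => bbb => bb => b
  | baab => ab => ε
  | bba => ba => ε
  | bbaa => baa => a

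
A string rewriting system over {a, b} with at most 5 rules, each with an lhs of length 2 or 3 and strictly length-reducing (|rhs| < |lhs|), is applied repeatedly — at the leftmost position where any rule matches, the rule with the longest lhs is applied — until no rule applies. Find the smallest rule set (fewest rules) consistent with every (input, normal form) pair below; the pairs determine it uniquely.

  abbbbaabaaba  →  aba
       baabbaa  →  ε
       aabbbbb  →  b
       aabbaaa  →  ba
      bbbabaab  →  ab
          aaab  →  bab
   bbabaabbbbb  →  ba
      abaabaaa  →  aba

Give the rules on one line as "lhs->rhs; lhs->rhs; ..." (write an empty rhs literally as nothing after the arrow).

  | abbbbaabaaba => abaabaaba => abbaaba => abaaba => abba => aba
  | baabbaa => bbbaa => aa => ε
  | aabbbbb => bbbbb => bb => b
  | aabbaaa => bbaaa => baaa => bba => ba

aa->; aaa->ba; bb->b; bbb->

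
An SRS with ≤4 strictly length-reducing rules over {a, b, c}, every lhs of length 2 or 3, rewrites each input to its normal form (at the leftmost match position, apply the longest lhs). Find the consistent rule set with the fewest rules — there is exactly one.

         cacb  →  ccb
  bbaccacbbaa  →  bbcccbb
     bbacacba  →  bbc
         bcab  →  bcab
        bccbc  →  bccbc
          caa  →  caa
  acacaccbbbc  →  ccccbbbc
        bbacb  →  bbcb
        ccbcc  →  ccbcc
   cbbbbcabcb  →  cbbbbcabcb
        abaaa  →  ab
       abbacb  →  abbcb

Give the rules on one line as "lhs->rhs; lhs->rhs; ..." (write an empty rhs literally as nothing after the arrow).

ac->c; ba->b; cba->

  | cacb => ccb
  | bbaccacbbaa => bbccacbbaa => bbcccbbaa => bbcccbba => bbcccbb
  | bbacacba => bbcacba => bbccba => bbc
  | bcab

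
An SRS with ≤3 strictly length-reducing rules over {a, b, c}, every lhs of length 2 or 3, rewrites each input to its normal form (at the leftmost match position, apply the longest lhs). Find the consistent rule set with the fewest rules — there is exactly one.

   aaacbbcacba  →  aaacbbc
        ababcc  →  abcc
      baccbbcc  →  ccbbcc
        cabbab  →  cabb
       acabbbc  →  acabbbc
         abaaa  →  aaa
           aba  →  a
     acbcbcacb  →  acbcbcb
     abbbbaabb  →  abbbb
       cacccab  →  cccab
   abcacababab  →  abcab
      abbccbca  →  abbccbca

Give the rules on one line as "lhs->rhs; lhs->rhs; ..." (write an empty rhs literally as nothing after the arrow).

ba->; cac->c

  | aaacbbcacba => aaacbbcba => aaacbbc
  | ababcc => abcc
  | baccbbcc => ccbbcc
  | cabbab => cabb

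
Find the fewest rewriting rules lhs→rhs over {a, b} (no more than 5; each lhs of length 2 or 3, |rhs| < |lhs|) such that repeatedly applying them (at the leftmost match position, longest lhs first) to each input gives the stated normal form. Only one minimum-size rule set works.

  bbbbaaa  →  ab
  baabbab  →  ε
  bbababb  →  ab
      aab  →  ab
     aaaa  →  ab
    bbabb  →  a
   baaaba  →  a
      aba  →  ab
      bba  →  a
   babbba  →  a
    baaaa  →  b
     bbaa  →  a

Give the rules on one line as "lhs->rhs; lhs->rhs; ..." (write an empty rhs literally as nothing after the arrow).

aa->a; aaa->ab; ba->b; bb->

  | bbbbaaa => bbaaa => aaa => ab
  | baabbab => babbab => bbbab => bab => bb => ε
  | bbababb => ababb => abbb => ab
  | aab => ab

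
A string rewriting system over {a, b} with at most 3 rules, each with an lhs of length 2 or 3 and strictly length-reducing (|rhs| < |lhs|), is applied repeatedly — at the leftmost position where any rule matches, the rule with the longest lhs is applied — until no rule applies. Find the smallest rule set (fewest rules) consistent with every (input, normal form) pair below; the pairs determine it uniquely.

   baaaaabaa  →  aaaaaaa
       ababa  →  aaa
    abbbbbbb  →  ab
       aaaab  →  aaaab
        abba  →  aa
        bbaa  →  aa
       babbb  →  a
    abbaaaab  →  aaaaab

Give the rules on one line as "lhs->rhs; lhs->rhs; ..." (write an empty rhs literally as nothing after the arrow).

ba->a; bbb->

  | baaaaabaa => aaaaabaa => aaaaaaa
  | ababa => aaba => aaa
  | abbbbbbb => abbbb => ab
  | aaaab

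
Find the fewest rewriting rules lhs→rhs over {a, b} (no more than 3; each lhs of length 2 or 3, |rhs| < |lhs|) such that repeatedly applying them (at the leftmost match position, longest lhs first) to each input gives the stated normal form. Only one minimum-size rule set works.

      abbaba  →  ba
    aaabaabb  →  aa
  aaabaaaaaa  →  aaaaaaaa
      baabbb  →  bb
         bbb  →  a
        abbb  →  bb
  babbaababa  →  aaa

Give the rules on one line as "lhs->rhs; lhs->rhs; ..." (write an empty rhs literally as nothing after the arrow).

ab->; bba->aa; bbb->a

  | abbaba => baba => ba
  | aaabaabb => aaaabb => aaab => aa
  | aaabaaaaaa => aaaaaaaa
  | baabbb => babb => bb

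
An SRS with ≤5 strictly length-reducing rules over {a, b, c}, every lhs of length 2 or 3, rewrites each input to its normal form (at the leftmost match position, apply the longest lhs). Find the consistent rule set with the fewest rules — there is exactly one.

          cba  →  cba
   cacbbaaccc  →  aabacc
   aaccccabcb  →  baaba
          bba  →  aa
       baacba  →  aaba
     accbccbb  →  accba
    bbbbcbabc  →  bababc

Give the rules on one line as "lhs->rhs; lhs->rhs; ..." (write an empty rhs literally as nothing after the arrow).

  | cba
  | cacbbaaccc => acbbaaccc => acaaaccc => aaaaccc => aabacc
  | aaccccabcb => bacccabcb => baccabcb => bacabcb => baabcb => baaba
  | bba => aa

aac->ba; bb->a; bcb->ba; ca->a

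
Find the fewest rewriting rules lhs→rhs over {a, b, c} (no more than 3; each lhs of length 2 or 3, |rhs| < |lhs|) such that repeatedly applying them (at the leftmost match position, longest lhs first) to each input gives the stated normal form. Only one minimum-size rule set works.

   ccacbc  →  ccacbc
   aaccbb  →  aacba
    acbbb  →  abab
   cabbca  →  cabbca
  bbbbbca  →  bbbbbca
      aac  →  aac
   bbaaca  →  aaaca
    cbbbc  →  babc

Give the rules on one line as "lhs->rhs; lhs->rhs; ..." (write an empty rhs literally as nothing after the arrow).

  | ccacbc
  | aaccbb => aacba
  | acbbb => abab
  | cabbca

bba->aa; cbb->ba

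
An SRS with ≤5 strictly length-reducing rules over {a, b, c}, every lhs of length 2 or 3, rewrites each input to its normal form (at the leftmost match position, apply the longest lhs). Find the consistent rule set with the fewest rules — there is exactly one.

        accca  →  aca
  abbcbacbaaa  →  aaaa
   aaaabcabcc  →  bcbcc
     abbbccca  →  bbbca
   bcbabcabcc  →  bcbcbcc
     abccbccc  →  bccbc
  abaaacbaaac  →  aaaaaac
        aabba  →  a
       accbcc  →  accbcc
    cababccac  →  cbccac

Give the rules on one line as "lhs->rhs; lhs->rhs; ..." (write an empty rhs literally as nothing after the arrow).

  | accca => aca
  | abbcbacbaaa => bbcbacbaaa => bbcacbaaa => bbcacaaa => bbcaaaa => bbaaaa => baaaa => aaaa
  | aaaabcabcc => aaabcabcc => aabcabcc => abcabcc => bcabcc => bcbcc
  | abbbccca => bbbccca => bbbca

ab->b; ba->a; caa->aa; ccc->c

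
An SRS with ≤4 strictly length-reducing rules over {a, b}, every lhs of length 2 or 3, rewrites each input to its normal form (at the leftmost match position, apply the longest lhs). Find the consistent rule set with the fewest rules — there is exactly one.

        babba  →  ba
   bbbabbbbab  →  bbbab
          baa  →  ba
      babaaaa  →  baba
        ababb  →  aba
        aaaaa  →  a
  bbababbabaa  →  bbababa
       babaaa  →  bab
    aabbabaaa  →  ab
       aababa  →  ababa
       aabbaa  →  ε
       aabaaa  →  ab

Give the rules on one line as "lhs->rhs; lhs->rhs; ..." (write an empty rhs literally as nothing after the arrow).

aa->a; aaa->; abb->a

  | babba => baa => ba
  | bbbabbbbab => bbbabbab => bbbaab => bbbab
  | baa => ba
  | babaaaa => baba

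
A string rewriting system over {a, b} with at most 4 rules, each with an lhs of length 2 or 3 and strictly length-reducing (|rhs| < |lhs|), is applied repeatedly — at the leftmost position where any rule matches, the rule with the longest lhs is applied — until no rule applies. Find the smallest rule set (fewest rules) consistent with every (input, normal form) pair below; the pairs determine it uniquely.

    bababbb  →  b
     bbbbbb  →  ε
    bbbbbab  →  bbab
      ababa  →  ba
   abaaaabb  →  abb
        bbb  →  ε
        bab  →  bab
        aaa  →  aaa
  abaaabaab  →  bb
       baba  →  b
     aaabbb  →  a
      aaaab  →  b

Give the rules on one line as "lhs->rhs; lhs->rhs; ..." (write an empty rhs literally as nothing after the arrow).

  | bababbb => bbbb => b
  | bbbbbb => bbb => ε
  | bbbbbab => bbab
  | ababa => ba

aab->b; aba->; bbb->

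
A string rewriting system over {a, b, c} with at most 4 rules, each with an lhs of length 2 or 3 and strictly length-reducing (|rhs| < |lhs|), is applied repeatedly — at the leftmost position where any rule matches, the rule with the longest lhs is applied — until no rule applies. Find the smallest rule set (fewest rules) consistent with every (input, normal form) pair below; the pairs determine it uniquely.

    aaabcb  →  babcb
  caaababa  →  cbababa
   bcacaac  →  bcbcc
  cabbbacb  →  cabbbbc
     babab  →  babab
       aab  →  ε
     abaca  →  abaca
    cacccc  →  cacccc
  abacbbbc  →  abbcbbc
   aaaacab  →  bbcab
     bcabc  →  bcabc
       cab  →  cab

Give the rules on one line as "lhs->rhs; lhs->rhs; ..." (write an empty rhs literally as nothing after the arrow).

  | aaabcb => babcb
  | caaababa => cbababa
  | bcacaac => bcacbc => bcbcc
  | cabbbacb => cabbbbc

aa->b; aab->; acb->bc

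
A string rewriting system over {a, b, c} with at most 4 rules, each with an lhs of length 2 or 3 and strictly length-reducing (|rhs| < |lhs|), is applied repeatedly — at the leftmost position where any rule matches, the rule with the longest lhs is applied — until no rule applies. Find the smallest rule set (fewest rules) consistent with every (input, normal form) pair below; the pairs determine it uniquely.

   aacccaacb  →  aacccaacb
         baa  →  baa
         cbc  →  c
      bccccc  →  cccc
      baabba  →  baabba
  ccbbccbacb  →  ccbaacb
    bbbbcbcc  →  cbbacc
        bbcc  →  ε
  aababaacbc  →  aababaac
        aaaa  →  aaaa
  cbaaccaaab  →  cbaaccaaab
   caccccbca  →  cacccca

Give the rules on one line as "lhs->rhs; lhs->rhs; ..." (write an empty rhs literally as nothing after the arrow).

bbb->cb; bc->; bcb->ba

  | aacccaacb
  | baa
  | cbc => c
  | bccccc => cccc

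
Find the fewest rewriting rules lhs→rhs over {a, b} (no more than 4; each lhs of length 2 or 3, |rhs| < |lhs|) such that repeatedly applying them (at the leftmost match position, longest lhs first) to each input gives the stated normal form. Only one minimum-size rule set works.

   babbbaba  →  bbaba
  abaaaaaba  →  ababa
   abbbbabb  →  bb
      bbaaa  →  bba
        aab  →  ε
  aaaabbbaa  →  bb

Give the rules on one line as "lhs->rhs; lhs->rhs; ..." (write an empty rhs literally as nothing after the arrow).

  | babbbaba => bbaba
  | abaaaaaba => abaaaba => ababa
  | abbbbabb => bbabb => bb
  | bbaaa => bba

aa->; aab->; abb->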